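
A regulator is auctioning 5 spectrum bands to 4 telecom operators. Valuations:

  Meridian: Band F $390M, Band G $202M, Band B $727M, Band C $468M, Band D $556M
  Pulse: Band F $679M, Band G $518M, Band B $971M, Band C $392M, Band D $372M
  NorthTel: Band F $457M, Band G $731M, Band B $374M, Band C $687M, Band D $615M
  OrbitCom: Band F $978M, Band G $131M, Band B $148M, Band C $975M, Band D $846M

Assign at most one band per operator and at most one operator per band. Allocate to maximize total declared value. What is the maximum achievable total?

Optimal: Meridian→Band D ($556M), Pulse→Band B ($971M), NorthTel→Band G ($731M), OrbitCom→Band F ($978M) — total 556+971+731+978 = $3236M.
Checked against all permutations: $3236M is optimal.

Maximum total: $3236M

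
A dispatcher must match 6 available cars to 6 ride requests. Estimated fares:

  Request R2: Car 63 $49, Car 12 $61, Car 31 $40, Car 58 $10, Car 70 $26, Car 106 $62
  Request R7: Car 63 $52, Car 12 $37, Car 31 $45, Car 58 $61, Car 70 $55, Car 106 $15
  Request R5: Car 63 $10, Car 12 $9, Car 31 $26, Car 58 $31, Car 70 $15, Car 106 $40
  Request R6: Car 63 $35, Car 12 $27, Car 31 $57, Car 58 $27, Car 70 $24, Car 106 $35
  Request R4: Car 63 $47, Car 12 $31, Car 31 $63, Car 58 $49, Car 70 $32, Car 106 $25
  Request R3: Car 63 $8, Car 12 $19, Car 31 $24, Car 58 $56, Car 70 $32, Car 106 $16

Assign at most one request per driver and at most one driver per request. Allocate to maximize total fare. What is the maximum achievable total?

Max total: $316

Treat this as an assignment problem: match each driver to one request.
Optimal: Car 63→Request R4 ($47), Car 12→Request R2 ($61), Car 31→Request R6 ($57), Car 58→Request R3 ($56), Car 70→Request R7 ($55), Car 106→Request R5 ($40) — total 47+61+57+56+55+40 = $316.
Max-entry greedy (repeatedly take the single best remaining cell) gives $262, worse by 54.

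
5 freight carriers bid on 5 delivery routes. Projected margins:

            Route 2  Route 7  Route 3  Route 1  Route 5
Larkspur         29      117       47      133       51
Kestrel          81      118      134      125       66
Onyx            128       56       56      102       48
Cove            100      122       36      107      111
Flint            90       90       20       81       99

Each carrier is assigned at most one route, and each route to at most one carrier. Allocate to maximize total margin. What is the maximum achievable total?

Optimal: Larkspur→Route 1 ($133k), Kestrel→Route 3 ($134k), Onyx→Route 2 ($128k), Cove→Route 7 ($122k), Flint→Route 5 ($99k) — total 133+134+128+122+99 = $616k.
Next-best assignment: Larkspur→Route 1, Kestrel→Route 3, Onyx→Route 2, Cove→Route 5, Flint→Route 7 = $596k.
Checked against all permutations: $616k is optimal.

Max total: $616k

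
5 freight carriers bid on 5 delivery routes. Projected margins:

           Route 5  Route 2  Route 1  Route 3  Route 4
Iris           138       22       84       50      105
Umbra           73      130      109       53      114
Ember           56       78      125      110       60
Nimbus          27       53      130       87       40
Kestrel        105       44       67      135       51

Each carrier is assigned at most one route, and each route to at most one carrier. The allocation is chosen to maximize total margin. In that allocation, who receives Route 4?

Optimal: Iris→Route 5 ($138k), Umbra→Route 4 ($114k), Ember→Route 2 ($78k), Nimbus→Route 1 ($130k), Kestrel→Route 3 ($135k) — total 138+114+78+130+135 = $595k.
Swapping Nimbus↔Kestrel (Nimbus→Route 3 $87k, Kestrel→Route 1 $67k) loses 111.
Umbra's own top route is Route 2 ($130k), but forcing Umbra→Route 2 and reassigning the rest optimally gives only $593k — worse by 2.

Umbra receives Route 4.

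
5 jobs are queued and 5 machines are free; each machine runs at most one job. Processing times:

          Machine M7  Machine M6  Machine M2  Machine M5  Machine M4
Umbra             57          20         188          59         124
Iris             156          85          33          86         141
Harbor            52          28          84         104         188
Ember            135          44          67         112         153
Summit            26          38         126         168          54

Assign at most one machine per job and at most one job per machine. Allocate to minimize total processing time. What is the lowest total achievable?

Minimum total: 242 min

Optimal: Umbra→Machine M5 (59 min), Iris→Machine M2 (33 min), Harbor→Machine M7 (52 min), Ember→Machine M6 (44 min), Summit→Machine M4 (54 min) — total 59+33+52+44+54 = 242 min.
Column-greedy (each machine in turn goes to its cheapest remaining job) gives 336 min, worse by 94.
Next-best assignment: Umbra→Machine M6, Iris→Machine M2, Harbor→Machine M7, Ember→Machine M5, Summit→Machine M4 = 271 min.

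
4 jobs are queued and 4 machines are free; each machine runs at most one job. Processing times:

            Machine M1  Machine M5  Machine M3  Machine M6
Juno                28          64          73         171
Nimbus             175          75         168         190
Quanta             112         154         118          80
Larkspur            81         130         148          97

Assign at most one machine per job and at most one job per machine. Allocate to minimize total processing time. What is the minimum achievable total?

Optimal: Juno→Machine M3 (73 min), Nimbus→Machine M5 (75 min), Quanta→Machine M6 (80 min), Larkspur→Machine M1 (81 min) — total 73+75+80+81 = 309 min.
Min-entry greedy (repeatedly take the single cheapest remaining cell) gives 331 min, worse by 22.
Next-best assignment: Juno→Machine M1, Nimbus→Machine M5, Quanta→Machine M3, Larkspur→Machine M6 = 318 min.

Min total: 309 min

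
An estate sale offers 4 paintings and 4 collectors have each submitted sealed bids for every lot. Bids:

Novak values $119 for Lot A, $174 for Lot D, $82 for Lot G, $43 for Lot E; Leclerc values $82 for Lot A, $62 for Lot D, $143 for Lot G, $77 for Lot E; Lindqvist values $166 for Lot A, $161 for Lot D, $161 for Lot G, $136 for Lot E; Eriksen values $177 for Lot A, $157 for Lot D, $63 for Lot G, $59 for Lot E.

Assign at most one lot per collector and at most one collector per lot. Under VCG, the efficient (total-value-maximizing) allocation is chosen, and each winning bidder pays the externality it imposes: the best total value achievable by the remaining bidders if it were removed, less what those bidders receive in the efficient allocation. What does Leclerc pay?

Efficient allocation: Novak→Lot D ($174), Leclerc→Lot G ($143), Lindqvist→Lot E ($136), Eriksen→Lot A ($177); total welfare W = $630.
Leclerc receives Lot G at value $143, so the others get W − 143 = $487.
Without Leclerc: best allocation of the remaining 3 bidders over all 4 lots is Novak→Lot D ($174), Lindqvist→Lot G ($161), Eriksen→Lot A ($177), total $512.
VCG payment = (others' best without Leclerc) − (others' welfare with Leclerc) = 512 − 487 = $25.

Leclerc pays $25.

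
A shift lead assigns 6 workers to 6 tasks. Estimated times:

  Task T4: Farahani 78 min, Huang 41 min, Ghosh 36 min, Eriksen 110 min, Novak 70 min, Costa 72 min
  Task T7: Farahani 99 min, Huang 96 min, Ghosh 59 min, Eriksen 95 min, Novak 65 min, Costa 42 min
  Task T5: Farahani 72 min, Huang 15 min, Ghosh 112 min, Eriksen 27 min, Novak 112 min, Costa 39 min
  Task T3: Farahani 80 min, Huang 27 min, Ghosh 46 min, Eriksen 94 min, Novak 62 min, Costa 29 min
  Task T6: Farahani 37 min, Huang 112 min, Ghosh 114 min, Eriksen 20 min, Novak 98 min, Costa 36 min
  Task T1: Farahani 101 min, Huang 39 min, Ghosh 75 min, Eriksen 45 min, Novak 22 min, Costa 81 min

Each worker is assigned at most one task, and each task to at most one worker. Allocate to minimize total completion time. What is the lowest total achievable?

Minimum total: 191 min

Optimal: Farahani→Task T6 (37 min), Huang→Task T3 (27 min), Ghosh→Task T4 (36 min), Eriksen→Task T5 (27 min), Novak→Task T1 (22 min), Costa→Task T7 (42 min) — total 37+27+36+27+22+42 = 191 min.
Column-greedy (each task in turn goes to its cheapest remaining worker) gives 276 min, worse by 85.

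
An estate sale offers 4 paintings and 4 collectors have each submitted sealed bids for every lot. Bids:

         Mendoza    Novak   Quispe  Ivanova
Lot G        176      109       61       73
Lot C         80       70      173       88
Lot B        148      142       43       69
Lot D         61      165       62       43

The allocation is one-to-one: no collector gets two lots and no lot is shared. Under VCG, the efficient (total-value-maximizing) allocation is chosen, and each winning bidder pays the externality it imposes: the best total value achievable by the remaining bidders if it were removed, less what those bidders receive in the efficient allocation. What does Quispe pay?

Efficient allocation: Mendoza→Lot G ($176), Novak→Lot D ($165), Quispe→Lot C ($173), Ivanova→Lot B ($69); total welfare W = $583.
Quispe receives Lot C at value $173, so the others get W − 173 = $410.
Without Quispe: best allocation of the remaining 3 bidders over all 4 lots is Mendoza→Lot G ($176), Novak→Lot D ($165), Ivanova→Lot C ($88), total $429.
VCG payment = (others' best without Quispe) − (others' welfare with Quispe) = 429 − 410 = $19.

Quispe pays $19.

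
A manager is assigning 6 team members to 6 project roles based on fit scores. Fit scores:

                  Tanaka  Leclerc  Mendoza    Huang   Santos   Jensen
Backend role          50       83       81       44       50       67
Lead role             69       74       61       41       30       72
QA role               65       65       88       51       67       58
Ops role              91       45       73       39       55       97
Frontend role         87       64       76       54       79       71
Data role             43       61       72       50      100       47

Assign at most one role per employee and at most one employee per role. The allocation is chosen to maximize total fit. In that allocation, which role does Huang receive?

This is a one-to-one assignment (maximum-weight bipartite matching).
Optimal: Tanaka→Frontend role (87 pts), Leclerc→Backend role (83 pts), Mendoza→QA role (88 pts), Huang→Lead role (41 pts), Santos→Data role (100 pts), Jensen→Ops role (97 pts) — total 87+83+88+41+100+97 = 496 pts.
Row-greedy (each employee in turn takes its best remaining role) gives 488 pts, worse by 8.
Every other assignment is strictly worse.
Huang's own top role is Frontend role (54 pts), but forcing Huang→Frontend role and reassigning the rest optimally gives only 491 pts — worse by 5.

Huang receives Lead role.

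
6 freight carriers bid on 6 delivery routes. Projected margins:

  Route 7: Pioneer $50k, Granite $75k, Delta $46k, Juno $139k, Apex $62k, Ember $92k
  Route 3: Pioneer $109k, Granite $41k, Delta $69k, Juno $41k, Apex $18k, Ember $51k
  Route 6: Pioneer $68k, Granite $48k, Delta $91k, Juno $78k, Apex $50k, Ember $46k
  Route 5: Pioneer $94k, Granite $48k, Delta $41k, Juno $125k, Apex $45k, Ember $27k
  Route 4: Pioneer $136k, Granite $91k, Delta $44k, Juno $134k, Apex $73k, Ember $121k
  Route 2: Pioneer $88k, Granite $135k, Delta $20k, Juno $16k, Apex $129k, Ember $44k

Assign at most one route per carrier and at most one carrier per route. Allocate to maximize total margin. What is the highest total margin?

Max total: $650k

Treat this as an assignment problem: match each carrier to one route.
Optimal: Pioneer→Route 3 ($109k), Granite→Route 7 ($75k), Delta→Route 6 ($91k), Juno→Route 5 ($125k), Apex→Route 2 ($129k), Ember→Route 4 ($121k) — total 109+75+91+125+129+121 = $650k.
Row-greedy (each carrier in turn takes its best remaining route) gives $597k, worse by 53.
Swapping Ember↔Granite (Ember→Route 7 $92k, Granite→Route 4 $91k) loses 13.
Checked against all permutations: $650k is optimal.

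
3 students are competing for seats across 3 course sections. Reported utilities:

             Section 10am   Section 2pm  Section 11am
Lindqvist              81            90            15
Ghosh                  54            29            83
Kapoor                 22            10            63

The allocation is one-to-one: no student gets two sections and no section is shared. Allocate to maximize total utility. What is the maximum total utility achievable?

Max total: 207 points

Optimal: Lindqvist→Section 2pm (90 points), Ghosh→Section 10am (54 points), Kapoor→Section 11am (63 points) — total 90+54+63 = 207 points.
Column-greedy (each section in turn goes to its best remaining student) gives 173 points, worse by 34.
Swapping Ghosh↔Kapoor (Ghosh→Section 11am 83 points, Kapoor→Section 10am 22 points) loses 12.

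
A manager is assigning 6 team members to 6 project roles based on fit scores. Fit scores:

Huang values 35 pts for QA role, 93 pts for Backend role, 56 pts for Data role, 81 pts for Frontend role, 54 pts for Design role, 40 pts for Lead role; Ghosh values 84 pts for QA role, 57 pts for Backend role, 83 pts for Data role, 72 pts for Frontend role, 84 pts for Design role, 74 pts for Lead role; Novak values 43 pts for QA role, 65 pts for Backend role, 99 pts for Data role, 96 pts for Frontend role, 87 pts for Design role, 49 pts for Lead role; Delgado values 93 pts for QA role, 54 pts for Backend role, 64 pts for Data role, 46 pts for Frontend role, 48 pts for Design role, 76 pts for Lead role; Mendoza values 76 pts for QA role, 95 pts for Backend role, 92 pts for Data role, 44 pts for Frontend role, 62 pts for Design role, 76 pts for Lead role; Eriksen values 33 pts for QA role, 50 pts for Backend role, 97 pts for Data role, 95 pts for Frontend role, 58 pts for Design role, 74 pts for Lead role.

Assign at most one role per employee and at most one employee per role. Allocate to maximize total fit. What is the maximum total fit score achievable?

Max total: 540 pts

Optimal: Huang→Backend role (93 pts), Ghosh→Design role (84 pts), Novak→Data role (99 pts), Delgado→QA role (93 pts), Mendoza→Lead role (76 pts), Eriksen→Frontend role (95 pts) — total 93+84+99+93+76+95 = 540 pts.
Column-greedy (each role in turn goes to its best remaining employee) gives 506 pts, worse by 34.
Swapping Eriksen↔Mendoza (Eriksen→Lead role 74 pts, Mendoza→Frontend role 44 pts) loses 53.
Checked against all permutations: 540 pts is optimal.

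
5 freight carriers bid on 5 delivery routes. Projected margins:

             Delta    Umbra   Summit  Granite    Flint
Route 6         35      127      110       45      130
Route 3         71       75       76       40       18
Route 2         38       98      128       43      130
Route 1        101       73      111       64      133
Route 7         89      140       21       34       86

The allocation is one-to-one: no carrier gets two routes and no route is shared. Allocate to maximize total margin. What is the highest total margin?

Maximum total: $539k

Optimal: Delta→Route 1 ($101k), Umbra→Route 7 ($140k), Summit→Route 2 ($128k), Granite→Route 3 ($40k), Flint→Route 6 ($130k) — total 101+140+128+40+130 = $539k.
Row-greedy (each carrier in turn takes its best remaining route) gives $432k, worse by 107.
Next-best assignment: Delta→Route 3, Umbra→Route 7, Summit→Route 2, Granite→Route 1, Flint→Route 6 = $533k.
Swapping Summit↔Granite (Summit→Route 3 $76k, Granite→Route 2 $43k) loses 49.
Every other assignment is strictly worse.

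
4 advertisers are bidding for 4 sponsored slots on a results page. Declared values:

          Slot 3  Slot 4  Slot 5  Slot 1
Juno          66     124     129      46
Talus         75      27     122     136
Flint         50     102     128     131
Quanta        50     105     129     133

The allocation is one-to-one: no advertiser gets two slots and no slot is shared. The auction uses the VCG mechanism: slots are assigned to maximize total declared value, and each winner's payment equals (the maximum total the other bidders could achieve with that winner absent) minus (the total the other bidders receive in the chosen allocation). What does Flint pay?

Efficient allocation: Juno→Slot 4 ($124), Talus→Slot 3 ($75), Flint→Slot 5 ($128), Quanta→Slot 1 ($133); total welfare W = $460.
Flint receives Slot 5 at value $128, so the others get W − 128 = $332.
Without Flint: best allocation of the remaining 3 bidders over all 4 slots is Juno→Slot 4 ($124), Talus→Slot 1 ($136), Quanta→Slot 5 ($129), total $389.
VCG payment = (others' best without Flint) − (others' welfare with Flint) = 389 − 332 = $57.

Flint pays $57.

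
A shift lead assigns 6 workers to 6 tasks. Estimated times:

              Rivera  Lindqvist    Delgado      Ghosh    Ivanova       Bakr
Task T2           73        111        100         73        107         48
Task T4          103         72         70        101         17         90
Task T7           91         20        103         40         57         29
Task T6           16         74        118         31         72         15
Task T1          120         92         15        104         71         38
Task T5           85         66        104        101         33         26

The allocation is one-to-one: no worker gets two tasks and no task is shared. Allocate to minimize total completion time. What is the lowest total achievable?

Optimal: Rivera→Task T6 (16 min), Lindqvist→Task T7 (20 min), Delgado→Task T1 (15 min), Ghosh→Task T2 (73 min), Ivanova→Task T4 (17 min), Bakr→Task T5 (26 min) — total 16+20+15+73+17+26 = 167 min.
Swapping Delgado↔Ivanova (Delgado→Task T4 70 min, Ivanova→Task T1 71 min) adds 109.
No other one-to-one assignment undercuts 167 min.

Min total: 167 min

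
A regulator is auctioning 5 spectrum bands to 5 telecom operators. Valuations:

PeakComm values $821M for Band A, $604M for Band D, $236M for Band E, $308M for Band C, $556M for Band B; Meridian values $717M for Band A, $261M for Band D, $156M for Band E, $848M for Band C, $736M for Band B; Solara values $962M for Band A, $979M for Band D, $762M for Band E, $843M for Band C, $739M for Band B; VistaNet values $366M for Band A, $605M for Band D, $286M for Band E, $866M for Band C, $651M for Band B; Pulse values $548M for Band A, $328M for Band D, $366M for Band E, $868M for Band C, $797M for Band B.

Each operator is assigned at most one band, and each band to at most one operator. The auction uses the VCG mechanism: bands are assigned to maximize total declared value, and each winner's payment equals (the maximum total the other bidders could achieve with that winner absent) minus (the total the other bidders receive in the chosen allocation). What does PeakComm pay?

PeakComm pays $347M.

Efficient allocation: PeakComm→Band A ($821M), Meridian→Band C ($848M), Solara→Band E ($762M), VistaNet→Band D ($605M), Pulse→Band B ($797M); total welfare W = $3833M.
PeakComm receives Band A at value $821M, so the others get W − 821 = $3012M.
Without PeakComm: best allocation of the remaining 4 bidders over all 5 bands is Meridian→Band A ($717M), Solara→Band D ($979M), VistaNet→Band C ($866M), Pulse→Band B ($797M), total $3359M.
VCG payment = (others' best without PeakComm) − (others' welfare with PeakComm) = 3359 − 3012 = $347M.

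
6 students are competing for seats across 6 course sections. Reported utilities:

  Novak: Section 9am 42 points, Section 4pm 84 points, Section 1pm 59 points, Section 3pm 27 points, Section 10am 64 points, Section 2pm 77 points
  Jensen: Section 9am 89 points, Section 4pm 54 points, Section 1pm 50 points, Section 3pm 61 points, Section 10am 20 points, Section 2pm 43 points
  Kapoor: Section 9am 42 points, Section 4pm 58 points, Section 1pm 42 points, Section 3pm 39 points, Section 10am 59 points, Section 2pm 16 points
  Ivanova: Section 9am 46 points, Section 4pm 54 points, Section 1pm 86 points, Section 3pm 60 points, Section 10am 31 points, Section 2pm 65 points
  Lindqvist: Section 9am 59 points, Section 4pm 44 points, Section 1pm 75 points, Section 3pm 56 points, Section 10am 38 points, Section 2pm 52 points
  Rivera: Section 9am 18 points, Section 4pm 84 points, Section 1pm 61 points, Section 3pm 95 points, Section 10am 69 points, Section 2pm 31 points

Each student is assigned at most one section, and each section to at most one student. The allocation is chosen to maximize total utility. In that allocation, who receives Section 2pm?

Ivanova receives Section 2pm.

Optimal: Novak→Section 4pm (84 points), Jensen→Section 9am (89 points), Kapoor→Section 10am (59 points), Ivanova→Section 2pm (65 points), Lindqvist→Section 1pm (75 points), Rivera→Section 3pm (95 points) — total 84+89+59+65+75+95 = 467 points.
Swapping Novak↔Ivanova (Novak→Section 2pm 77 points, Ivanova→Section 4pm 54 points) loses 18.
Every other assignment is strictly worse.
Ivanova's own top section is Section 1pm (86 points), but forcing Ivanova→Section 1pm and reassigning the rest optimally gives only 465 points — worse by 2.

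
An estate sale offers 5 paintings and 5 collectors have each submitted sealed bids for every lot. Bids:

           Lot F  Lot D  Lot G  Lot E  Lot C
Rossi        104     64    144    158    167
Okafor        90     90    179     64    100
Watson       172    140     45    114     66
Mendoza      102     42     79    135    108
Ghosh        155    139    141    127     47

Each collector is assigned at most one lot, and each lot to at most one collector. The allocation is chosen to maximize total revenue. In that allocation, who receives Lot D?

This is a one-to-one assignment (maximum-weight bipartite matching).
Optimal: Rossi→Lot C ($167), Okafor→Lot G ($179), Watson→Lot F ($172), Mendoza→Lot E ($135), Ghosh→Lot D ($139) — total 167+179+172+135+139 = $792.
Column-greedy (each lot in turn goes to its best remaining collector) gives $756, worse by 36.
Next-best assignment: Rossi→Lot C, Okafor→Lot G, Watson→Lot D, Mendoza→Lot E, Ghosh→Lot F = $776.
Checked against all permutations: $792 is optimal.
Ghosh's own top lot is Lot F ($155), but forcing Ghosh→Lot F and reassigning the rest optimally gives only $776 — worse by 16.

Ghosh receives Lot D.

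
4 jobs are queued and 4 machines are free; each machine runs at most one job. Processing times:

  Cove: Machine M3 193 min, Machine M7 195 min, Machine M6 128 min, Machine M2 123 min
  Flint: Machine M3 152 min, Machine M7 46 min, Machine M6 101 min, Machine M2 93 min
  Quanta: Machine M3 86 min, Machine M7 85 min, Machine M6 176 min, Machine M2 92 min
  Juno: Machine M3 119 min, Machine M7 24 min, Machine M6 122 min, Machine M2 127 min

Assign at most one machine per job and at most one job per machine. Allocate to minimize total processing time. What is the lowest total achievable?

Optimal: Cove→Machine M6 (128 min), Flint→Machine M2 (93 min), Quanta→Machine M3 (86 min), Juno→Machine M7 (24 min) — total 128+93+86+24 = 331 min.
Column-greedy (each machine in turn goes to its cheapest remaining job) gives 334 min, worse by 3.
Every other assignment is strictly worse.

Min total: 331 min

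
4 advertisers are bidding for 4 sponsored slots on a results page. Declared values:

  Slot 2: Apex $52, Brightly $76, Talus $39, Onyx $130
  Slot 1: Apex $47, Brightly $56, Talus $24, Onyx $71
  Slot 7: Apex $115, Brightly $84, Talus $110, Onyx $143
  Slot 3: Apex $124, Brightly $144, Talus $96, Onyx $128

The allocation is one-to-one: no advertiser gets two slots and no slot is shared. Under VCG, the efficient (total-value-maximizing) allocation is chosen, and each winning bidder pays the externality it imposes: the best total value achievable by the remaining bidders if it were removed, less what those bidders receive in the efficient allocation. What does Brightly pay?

Efficient allocation: Apex→Slot 1 ($47), Brightly→Slot 3 ($144), Talus→Slot 7 ($110), Onyx→Slot 2 ($130); total welfare W = $431.
Brightly receives Slot 3 at value $144, so the others get W − 144 = $287.
Without Brightly: best allocation of the remaining 3 bidders over all 4 slots is Apex→Slot 3 ($124), Talus→Slot 7 ($110), Onyx→Slot 2 ($130), total $364.
VCG payment = (others' best without Brightly) − (others' welfare with Brightly) = 364 − 287 = $77.

Brightly pays $77.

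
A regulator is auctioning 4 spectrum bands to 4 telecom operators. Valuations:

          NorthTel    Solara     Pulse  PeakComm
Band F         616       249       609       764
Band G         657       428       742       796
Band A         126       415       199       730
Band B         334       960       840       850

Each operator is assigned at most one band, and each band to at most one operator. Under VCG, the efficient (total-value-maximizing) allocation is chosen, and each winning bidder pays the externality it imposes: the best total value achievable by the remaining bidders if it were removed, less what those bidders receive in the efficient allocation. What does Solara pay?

Efficient allocation: NorthTel→Band F ($616M), Solara→Band B ($960M), Pulse→Band G ($742M), PeakComm→Band A ($730M); total welfare W = $3048M.
Solara receives Band B at value $960M, so the others get W − 960 = $2088M.
Without Solara: best allocation of the remaining 3 bidders over all 4 bands is NorthTel→Band G ($657M), Pulse→Band B ($840M), PeakComm→Band F ($764M), total $2261M.
VCG payment = (others' best without Solara) − (others' welfare with Solara) = 2261 − 2088 = $173M.

Solara pays $173M.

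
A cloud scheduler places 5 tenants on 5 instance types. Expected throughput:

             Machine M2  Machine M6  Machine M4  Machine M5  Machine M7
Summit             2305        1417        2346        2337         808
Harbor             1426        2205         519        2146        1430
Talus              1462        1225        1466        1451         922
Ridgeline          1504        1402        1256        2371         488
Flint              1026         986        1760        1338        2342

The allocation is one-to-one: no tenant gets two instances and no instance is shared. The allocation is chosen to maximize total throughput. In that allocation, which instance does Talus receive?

This is the linear assignment problem.
Optimal: Summit→Machine M4 (2346 ops/s), Harbor→Machine M6 (2205 ops/s), Talus→Machine M2 (1462 ops/s), Ridgeline→Machine M5 (2371 ops/s), Flint→Machine M7 (2342 ops/s) — total 2346+2205+1462+2371+2342 = 10726 ops/s.
Column-greedy (each instance in turn goes to its best remaining tenant) gives 9563 ops/s, worse by 1163.
Next-best assignment: Summit→Machine M2, Harbor→Machine M6, Talus→Machine M4, Ridgeline→Machine M5, Flint→Machine M7 = 10689 ops/s.
No other one-to-one assignment exceeds 10726 ops/s.
Talus's own top instance is Machine M4 (1466 ops/s), but forcing Talus→Machine M4 and reassigning the rest optimally gives only 10689 ops/s — worse by 37.

Talus receives Machine M2.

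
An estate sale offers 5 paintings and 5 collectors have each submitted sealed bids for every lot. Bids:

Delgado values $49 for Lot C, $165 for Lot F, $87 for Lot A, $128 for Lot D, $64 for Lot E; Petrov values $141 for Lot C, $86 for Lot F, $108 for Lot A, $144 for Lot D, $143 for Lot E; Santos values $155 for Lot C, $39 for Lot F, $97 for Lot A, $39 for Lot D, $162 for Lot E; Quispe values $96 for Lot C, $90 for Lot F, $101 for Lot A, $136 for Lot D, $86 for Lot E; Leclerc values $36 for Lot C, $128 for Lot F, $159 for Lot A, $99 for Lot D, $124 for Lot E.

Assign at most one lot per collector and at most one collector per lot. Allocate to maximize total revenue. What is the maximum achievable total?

Optimal: Delgado→Lot F ($165), Petrov→Lot C ($141), Santos→Lot E ($162), Quispe→Lot D ($136), Leclerc→Lot A ($159) — total 165+141+162+136+159 = $763.
Max-entry greedy (repeatedly take the single best remaining cell) gives $726, worse by 37.
Swapping Petrov↔Leclerc (Petrov→Lot A $108, Leclerc→Lot C $36) loses 156.
No other one-to-one assignment exceeds $763.

Max total: $763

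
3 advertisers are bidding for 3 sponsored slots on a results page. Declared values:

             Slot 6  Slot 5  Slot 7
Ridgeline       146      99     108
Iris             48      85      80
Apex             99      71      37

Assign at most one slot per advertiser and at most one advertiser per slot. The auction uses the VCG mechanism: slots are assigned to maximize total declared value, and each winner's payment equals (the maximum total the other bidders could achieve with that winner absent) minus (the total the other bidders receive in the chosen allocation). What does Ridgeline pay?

Efficient allocation: Ridgeline→Slot 6 ($146), Iris→Slot 7 ($80), Apex→Slot 5 ($71); total welfare W = $297.
Ridgeline receives Slot 6 at value $146, so the others get W − 146 = $151.
Without Ridgeline: best allocation of the remaining 2 bidders over all 3 slots is Iris→Slot 5 ($85), Apex→Slot 6 ($99), total $184.
VCG payment = (others' best without Ridgeline) − (others' welfare with Ridgeline) = 184 − 151 = $33.

Ridgeline pays $33.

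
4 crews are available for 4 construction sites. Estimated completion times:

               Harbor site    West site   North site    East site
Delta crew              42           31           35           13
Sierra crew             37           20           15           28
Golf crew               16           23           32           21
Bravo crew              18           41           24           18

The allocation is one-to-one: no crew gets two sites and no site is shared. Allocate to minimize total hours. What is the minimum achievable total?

Optimal: Delta crew→East site (13 hours), Sierra crew→North site (15 hours), Golf crew→West site (23 hours), Bravo crew→Harbor site (18 hours) — total 13+15+23+18 = 69 hours.
Row-greedy (each crew in turn takes its cheapest remaining site) gives 85 hours, worse by 16.
Next-best assignment: Delta crew→East site, Sierra crew→West site, Golf crew→Harbor site, Bravo crew→North site = 73 hours.
No other one-to-one assignment undercuts 69 hours.

Min total: 69 hours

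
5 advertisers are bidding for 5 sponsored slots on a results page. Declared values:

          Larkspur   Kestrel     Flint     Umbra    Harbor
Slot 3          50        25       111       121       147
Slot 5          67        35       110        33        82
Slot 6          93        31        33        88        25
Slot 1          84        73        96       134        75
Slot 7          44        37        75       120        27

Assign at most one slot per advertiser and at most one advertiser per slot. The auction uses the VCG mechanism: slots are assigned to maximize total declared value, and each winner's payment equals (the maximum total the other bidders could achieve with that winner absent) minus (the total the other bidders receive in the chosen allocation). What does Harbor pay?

Harbor pays $1.

Efficient allocation: Larkspur→Slot 6 ($93), Kestrel→Slot 1 ($73), Flint→Slot 5 ($110), Umbra→Slot 7 ($120), Harbor→Slot 3 ($147); total welfare W = $543.
Harbor receives Slot 3 at value $147, so the others get W − 147 = $396.
Without Harbor: best allocation of the remaining 4 bidders over all 5 slots is Larkspur→Slot 6 ($93), Kestrel→Slot 1 ($73), Flint→Slot 3 ($111), Umbra→Slot 7 ($120), total $397.
VCG payment = (others' best without Harbor) − (others' welfare with Harbor) = 397 − 396 = $1.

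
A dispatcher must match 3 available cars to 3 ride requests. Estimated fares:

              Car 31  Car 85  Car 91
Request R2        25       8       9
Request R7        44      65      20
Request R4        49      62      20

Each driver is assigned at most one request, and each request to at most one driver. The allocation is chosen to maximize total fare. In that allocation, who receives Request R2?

This is a one-to-one assignment (maximum-weight bipartite matching).
Optimal: Car 31→Request R4 ($49), Car 85→Request R7 ($65), Car 91→Request R2 ($9) — total 49+65+9 = $123.
Column-greedy (each request in turn goes to its best remaining driver) gives $110, worse by 13.
Car 91's own top request is Request R7 ($20), but forcing Car 91→Request R7 and reassigning the rest optimally gives only $107 — worse by 16.

Car 91 receives Request R2.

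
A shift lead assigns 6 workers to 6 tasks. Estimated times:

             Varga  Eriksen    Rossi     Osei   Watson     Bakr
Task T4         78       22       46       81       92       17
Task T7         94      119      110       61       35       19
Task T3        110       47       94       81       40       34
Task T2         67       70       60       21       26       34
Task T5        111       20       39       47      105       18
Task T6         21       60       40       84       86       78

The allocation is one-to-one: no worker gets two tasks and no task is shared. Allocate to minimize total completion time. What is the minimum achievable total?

Minimum total: 162 min

Optimal: Varga→Task T6 (21 min), Eriksen→Task T4 (22 min), Rossi→Task T5 (39 min), Osei→Task T2 (21 min), Watson→Task T3 (40 min), Bakr→Task T7 (19 min) — total 21+22+39+21+40+19 = 162 min.
Row-greedy (each worker in turn takes its cheapest remaining task) gives 177 min, worse by 15.
Swapping Varga↔Eriksen (Varga→Task T4 78 min, Eriksen→Task T6 60 min) adds 95.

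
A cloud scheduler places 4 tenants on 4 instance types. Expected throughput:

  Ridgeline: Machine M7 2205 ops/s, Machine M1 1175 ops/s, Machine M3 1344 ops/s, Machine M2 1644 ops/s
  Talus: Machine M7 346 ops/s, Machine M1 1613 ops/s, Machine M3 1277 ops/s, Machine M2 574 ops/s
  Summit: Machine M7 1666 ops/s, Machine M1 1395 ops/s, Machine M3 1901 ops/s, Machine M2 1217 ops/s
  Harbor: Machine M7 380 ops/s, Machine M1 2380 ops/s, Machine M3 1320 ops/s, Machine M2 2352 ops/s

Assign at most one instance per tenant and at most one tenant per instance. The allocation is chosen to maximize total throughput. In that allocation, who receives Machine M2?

Harbor receives Machine M2.

Optimal: Ridgeline→Machine M7 (2205 ops/s), Talus→Machine M1 (1613 ops/s), Summit→Machine M3 (1901 ops/s), Harbor→Machine M2 (2352 ops/s) — total 2205+1613+1901+2352 = 8071 ops/s.
Column-greedy (each instance in turn goes to its best remaining tenant) gives 7060 ops/s, worse by 1011.
Next-best assignment: Ridgeline→Machine M7, Talus→Machine M3, Summit→Machine M1, Harbor→Machine M2 = 7229 ops/s.
Harbor's own top instance is Machine M1 (2380 ops/s), but forcing Harbor→Machine M1 and reassigning the rest optimally gives only 7079 ops/s — worse by 992.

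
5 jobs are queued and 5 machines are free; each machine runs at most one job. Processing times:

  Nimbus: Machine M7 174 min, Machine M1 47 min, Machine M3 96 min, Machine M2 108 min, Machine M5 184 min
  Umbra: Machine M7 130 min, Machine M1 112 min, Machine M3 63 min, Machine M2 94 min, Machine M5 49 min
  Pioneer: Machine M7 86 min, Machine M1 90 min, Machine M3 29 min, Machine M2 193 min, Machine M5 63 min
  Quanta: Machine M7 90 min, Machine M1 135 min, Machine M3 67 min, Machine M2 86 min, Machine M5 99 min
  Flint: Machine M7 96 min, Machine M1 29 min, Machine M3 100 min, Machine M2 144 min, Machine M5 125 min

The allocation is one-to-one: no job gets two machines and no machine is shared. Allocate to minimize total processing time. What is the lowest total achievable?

Treat this as an assignment problem: match each job to one machine.
Optimal: Nimbus→Machine M2 (108 min), Umbra→Machine M5 (49 min), Pioneer→Machine M3 (29 min), Quanta→Machine M7 (90 min), Flint→Machine M1 (29 min) — total 108+49+29+90+29 = 305 min.
Row-greedy (each job in turn takes its cheapest remaining machine) gives 307 min, worse by 2.
Next-best assignment: Nimbus→Machine M1, Umbra→Machine M5, Pioneer→Machine M3, Quanta→Machine M2, Flint→Machine M7 = 307 min.
Checked against all permutations: 305 min is optimal.

Min total: 305 min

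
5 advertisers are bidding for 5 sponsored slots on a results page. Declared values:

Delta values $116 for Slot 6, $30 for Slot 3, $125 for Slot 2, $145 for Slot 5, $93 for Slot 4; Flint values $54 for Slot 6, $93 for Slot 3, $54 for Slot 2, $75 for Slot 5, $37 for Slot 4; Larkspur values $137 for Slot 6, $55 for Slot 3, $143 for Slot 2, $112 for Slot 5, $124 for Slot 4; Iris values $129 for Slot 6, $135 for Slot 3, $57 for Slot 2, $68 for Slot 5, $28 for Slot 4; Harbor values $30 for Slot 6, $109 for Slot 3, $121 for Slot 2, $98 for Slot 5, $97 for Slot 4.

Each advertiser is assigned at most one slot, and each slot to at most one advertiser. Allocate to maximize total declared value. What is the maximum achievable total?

Optimal: Delta→Slot 5 ($145), Flint→Slot 3 ($93), Larkspur→Slot 4 ($124), Iris→Slot 6 ($129), Harbor→Slot 2 ($121) — total 145+93+124+129+121 = $612.
Row-greedy (each advertiser in turn takes its best remaining slot) gives $607, worse by 5.
Swapping Delta↔Flint (Delta→Slot 3 $30, Flint→Slot 5 $75) loses 133.

Max total: $612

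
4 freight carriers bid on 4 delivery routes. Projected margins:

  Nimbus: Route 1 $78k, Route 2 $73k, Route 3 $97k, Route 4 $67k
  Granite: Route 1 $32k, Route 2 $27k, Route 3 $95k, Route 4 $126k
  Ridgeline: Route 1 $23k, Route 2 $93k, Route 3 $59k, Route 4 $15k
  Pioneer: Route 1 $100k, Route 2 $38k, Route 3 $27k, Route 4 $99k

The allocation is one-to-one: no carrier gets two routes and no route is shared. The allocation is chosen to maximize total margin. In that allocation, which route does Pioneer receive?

Pioneer receives Route 1.

Optimal: Nimbus→Route 3 ($97k), Granite→Route 4 ($126k), Ridgeline→Route 2 ($93k), Pioneer→Route 1 ($100k) — total 97+126+93+100 = $416k.
Swapping Ridgeline↔Granite (Ridgeline→Route 4 $15k, Granite→Route 2 $27k) loses 177.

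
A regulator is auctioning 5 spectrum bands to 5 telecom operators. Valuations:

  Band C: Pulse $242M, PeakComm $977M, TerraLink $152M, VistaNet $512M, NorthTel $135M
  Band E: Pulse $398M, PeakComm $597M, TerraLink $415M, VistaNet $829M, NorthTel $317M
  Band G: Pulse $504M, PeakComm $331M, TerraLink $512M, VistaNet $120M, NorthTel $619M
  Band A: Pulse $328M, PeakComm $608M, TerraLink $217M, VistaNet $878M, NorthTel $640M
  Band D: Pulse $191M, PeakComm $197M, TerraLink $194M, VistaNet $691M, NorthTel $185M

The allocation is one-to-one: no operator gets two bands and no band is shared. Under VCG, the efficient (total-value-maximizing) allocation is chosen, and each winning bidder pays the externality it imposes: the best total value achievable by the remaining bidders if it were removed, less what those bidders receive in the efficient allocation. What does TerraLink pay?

TerraLink pays $138M.

Efficient allocation: Pulse→Band G ($504M), PeakComm→Band C ($977M), TerraLink→Band E ($415M), VistaNet→Band D ($691M), NorthTel→Band A ($640M); total welfare W = $3227M.
TerraLink receives Band E at value $415M, so the others get W − 415 = $2812M.
Without TerraLink: best allocation of the remaining 4 bidders over all 5 bands is Pulse→Band G ($504M), PeakComm→Band C ($977M), VistaNet→Band E ($829M), NorthTel→Band A ($640M), total $2950M.
VCG payment = (others' best without TerraLink) − (others' welfare with TerraLink) = 2950 − 2812 = $138M.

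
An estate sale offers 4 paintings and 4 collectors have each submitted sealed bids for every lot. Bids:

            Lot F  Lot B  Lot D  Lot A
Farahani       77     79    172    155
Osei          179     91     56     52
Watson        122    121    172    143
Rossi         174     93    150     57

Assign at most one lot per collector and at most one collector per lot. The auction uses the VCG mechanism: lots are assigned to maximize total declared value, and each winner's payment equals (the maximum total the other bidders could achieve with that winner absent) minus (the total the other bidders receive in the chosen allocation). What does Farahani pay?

Efficient allocation: Farahani→Lot A ($155), Osei→Lot F ($179), Watson→Lot B ($121), Rossi→Lot D ($150); total welfare W = $605.
Farahani receives Lot A at value $155, so the others get W − 155 = $450.
Without Farahani: best allocation of the remaining 3 bidders over all 4 lots is Osei→Lot F ($179), Watson→Lot A ($143), Rossi→Lot D ($150), total $472.
VCG payment = (others' best without Farahani) − (others' welfare with Farahani) = 472 − 450 = $22.

Farahani pays $22.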